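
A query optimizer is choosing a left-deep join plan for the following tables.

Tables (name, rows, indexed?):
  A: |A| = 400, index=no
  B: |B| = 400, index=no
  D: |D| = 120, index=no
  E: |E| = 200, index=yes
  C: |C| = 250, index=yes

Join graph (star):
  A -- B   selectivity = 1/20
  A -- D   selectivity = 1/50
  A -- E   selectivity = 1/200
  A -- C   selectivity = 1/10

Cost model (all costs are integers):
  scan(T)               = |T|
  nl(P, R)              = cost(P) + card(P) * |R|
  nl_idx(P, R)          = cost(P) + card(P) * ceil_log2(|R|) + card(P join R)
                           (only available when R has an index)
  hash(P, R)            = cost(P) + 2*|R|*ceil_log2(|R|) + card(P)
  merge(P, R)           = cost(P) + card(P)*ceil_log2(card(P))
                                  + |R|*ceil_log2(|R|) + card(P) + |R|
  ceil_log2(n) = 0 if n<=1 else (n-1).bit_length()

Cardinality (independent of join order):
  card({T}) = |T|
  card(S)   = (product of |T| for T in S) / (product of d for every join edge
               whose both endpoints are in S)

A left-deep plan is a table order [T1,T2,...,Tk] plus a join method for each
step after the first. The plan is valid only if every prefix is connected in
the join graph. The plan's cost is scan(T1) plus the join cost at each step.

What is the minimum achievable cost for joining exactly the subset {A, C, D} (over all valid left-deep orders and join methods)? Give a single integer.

Selinger DP over subsets of {A,C,D}:
  {A}: scan cost=400, card=400
  {D}: scan cost=120, card=120
  {C}: scan cost=250, card=250
  {AD}: card=960; try (D,hash)→2480, (A,merge)→5080, (D,merge)→5360, (A,hash)→7440, (A,nl)→48120, (D,nl)→48400; best=2480 via (D,hash)
  {AC}: card=10000; try (C,hash)→4800, (A,merge)→6500, (C,merge)→6650, (A,hash)→7700, (C,nl_idx)→13600, (A,nl)→100250 …(+1); best=4800 via (C,hash)
  {ACD}: card=24000; try (C,hash)→7440, (C,merge)→15290, (D,hash)→16480, (C,nl_idx)→34160, (D,merge)→155760, (C,nl)→242480 …(+1); best=7440 via (C,hash)

7440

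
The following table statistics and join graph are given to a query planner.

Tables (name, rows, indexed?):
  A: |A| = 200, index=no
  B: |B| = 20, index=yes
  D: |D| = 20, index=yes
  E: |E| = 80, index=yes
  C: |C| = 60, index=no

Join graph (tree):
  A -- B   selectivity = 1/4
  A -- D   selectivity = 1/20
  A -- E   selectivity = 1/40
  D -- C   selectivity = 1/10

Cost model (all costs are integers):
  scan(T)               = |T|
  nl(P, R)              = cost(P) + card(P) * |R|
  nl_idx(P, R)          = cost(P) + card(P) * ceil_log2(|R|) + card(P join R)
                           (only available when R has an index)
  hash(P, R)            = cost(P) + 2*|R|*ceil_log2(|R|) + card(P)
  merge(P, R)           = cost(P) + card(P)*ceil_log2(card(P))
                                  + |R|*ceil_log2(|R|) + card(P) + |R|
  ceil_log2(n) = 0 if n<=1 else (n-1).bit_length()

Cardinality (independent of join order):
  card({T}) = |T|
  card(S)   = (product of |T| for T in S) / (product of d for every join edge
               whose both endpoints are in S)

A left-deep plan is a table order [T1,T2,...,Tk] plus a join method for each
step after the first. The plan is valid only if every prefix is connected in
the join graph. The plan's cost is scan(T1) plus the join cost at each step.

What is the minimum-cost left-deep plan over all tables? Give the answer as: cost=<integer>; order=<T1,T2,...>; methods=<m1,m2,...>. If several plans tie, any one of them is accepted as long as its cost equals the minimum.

cost=5240; order=A,D,E,B,C; methods=hash,hash,hash,hash

Selinger DP (subsets sized 1..n):
  {A}: scan cost=200, card=200
  {B}: scan cost=20, card=20
  {D}: scan cost=20, card=20
  {E}: scan cost=80, card=80
  {C}: scan cost=60, card=60
  {AB}: card=1000; try (B,hash)→600, (A,merge)→1940, (B,merge)→2120, (B,nl_idx)→2200, (A,hash)→3240, (A,nl)→4020 …(+1); best=600 via (B,hash)
  {AD}: card=200; try (D,hash)→600, (D,nl_idx)→1400, (A,merge)→1940, (D,merge)→2120, (A,hash)→3240, (A,nl)→4020 …(+1); best=600 via (D,hash)
  {AE}: card=400; try (E,hash)→1520, (E,nl_idx)→2000, (A,merge)→2520, (E,merge)→2640, (A,hash)→3360, (A,nl)→16080 …(+1); best=1520 via (E,hash)
  {CD}: card=120; try (D,hash)→320, (D,nl_idx)→480, (C,merge)→560, (D,merge)→600, (C,hash)→760, (C,nl)→1220 …(+1); best=320 via (D,hash)
  {ABD}: card=1000; try (B,hash)→1000, (D,hash)→1800, (B,merge)→2520, (B,nl_idx)→2600, (B,nl)→4600, (D,nl_idx)→6600 …(+2); best=1000 via (B,hash)
  {ABE}: card=2000; try (B,hash)→2120, (E,hash)→2720, (B,nl_idx)→5520, (B,merge)→5640, (B,nl)→9520, (E,nl_idx)→9600 …(+2); best=2120 via (B,hash)
  {ADE}: card=400; try (E,hash)→1920, (D,hash)→2120, (E,nl_idx)→2400, (E,merge)→3040, (D,nl_idx)→3920, (D,merge)→5640 …(+2); best=1920 via (E,hash)
  {ACD}: card=1200; try (C,hash)→1520, (C,merge)→2820, (A,merge)→3080, (A,hash)→3640, (C,nl)→12600, (A,nl)→24320; best=1520 via (C,hash)
  {ABDE}: card=2000; try (B,hash)→2520, (E,hash)→3120, (D,hash)→4320, (B,nl_idx)→5920, (B,merge)→6040, (B,nl)→9920 …(+6); best=2520 via (B,hash)
  {ABCD}: card=6000; try (C,hash)→2720, (B,hash)→2920, (C,merge)→12420, (B,nl_idx)→13520, (B,merge)→16040, (B,nl)→25520 …(+1); best=2720 via (C,hash)
  {ACDE}: card=2400; try (C,hash)→3040, (E,hash)→3840, (C,merge)→6340, (E,nl_idx)→12320, (E,merge)→16560, (C,nl)→25920 …(+1); best=3040 via (C,hash)
  {ABCDE}: card=12000; try (C,hash)→5240, (B,hash)→5640, (E,hash)→9840, (C,merge)→26940, (B,nl_idx)→27040, (B,merge)→34360 …(+5); best=5240 via (C,hash)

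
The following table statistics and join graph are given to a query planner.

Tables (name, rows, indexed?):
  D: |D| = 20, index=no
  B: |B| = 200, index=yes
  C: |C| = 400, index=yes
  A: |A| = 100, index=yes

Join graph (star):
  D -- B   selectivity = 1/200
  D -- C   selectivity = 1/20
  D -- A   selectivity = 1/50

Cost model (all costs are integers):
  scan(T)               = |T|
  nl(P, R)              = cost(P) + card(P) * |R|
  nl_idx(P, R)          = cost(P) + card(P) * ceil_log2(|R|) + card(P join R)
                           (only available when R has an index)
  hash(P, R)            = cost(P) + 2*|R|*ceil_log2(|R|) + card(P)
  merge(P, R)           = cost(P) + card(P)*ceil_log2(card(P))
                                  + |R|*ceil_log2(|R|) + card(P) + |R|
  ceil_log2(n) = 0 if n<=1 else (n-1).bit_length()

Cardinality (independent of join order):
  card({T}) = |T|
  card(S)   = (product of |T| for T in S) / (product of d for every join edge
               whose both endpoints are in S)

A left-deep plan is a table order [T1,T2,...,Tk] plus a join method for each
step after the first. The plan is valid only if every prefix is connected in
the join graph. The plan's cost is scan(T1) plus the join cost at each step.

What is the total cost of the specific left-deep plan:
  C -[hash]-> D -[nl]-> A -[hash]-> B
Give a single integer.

45000

step 1: scan C: cost=400, card=400
step 2: join D via hash
    card(P join D) = 400*20/(20) = 400
    cost = 400 + 2*20*5 + 400 = 1000
step 3: join A via nl
    card(P join A) = 400*100/(50) = 800
    cost = 1000 + 400*100 = 41000
step 4: join B via hash
    card(P join B) = 800*200/(200) = 800
    cost = 41000 + 2*200*8 + 800 = 45000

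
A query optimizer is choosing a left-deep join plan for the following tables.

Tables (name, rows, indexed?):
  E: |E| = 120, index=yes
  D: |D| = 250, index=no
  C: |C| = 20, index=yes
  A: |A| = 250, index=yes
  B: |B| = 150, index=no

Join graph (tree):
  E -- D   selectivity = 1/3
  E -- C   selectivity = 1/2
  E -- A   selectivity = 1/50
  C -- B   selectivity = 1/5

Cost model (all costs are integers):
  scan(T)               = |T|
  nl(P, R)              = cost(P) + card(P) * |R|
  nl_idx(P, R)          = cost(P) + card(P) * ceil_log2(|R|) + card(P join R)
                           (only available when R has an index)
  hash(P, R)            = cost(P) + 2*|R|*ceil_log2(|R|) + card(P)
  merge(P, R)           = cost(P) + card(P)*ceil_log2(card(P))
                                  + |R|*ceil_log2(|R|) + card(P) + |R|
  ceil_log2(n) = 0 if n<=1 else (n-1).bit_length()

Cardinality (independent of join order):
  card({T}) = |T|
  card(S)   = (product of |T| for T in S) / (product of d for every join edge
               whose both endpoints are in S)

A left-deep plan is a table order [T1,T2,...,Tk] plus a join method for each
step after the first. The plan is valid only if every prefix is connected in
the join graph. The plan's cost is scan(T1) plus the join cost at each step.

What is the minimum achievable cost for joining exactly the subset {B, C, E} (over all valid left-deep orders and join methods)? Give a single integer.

2780

Selinger DP over subsets of {B,C,E}:
  {E}: scan cost=120, card=120
  {C}: scan cost=20, card=20
  {B}: scan cost=150, card=150
  {CE}: card=1200; try (C,hash)→440, (E,merge)→1100, (C,merge)→1200, (E,nl_idx)→1360, (E,hash)→1720, (C,nl_idx)→1920 …(+2); best=440 via (C,hash)
  {BC}: card=600; try (C,hash)→500, (B,merge)→1490, (C,nl_idx)→1500, (C,merge)→1620, (B,hash)→2440, (B,nl)→3020 …(+1); best=500 via (C,hash)
  {BCE}: card=36000; try (E,hash)→2780, (B,hash)→4040, (E,merge)→8060, (B,merge)→16190, (E,nl_idx)→40700, (E,nl)→72500 …(+1); best=2780 via (E,hash)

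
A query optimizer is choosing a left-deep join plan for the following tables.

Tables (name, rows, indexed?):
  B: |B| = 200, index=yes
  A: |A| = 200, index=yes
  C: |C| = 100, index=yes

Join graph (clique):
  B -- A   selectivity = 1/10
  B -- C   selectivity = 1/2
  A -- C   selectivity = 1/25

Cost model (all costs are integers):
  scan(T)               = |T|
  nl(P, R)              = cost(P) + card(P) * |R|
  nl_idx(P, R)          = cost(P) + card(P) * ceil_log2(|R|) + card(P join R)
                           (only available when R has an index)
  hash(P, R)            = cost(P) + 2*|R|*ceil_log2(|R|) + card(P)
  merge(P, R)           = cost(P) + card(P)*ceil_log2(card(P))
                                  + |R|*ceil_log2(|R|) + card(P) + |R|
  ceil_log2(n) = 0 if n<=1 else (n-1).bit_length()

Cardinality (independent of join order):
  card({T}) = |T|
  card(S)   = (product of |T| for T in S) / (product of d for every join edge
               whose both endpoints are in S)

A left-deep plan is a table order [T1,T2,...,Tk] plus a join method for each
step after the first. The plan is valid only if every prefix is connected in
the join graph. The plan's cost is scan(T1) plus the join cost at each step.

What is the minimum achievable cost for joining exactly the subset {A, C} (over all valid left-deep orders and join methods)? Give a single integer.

Selinger DP over subsets of {A,C}:
  {A}: scan cost=200, card=200
  {C}: scan cost=100, card=100
  {AC}: card=800; try (A,nl_idx)→1700, (C,hash)→1800, (C,nl_idx)→2400, (A,merge)→2700, (C,merge)→2800, (A,hash)→3400 …(+2); best=1700 via (A,nl_idx)

1700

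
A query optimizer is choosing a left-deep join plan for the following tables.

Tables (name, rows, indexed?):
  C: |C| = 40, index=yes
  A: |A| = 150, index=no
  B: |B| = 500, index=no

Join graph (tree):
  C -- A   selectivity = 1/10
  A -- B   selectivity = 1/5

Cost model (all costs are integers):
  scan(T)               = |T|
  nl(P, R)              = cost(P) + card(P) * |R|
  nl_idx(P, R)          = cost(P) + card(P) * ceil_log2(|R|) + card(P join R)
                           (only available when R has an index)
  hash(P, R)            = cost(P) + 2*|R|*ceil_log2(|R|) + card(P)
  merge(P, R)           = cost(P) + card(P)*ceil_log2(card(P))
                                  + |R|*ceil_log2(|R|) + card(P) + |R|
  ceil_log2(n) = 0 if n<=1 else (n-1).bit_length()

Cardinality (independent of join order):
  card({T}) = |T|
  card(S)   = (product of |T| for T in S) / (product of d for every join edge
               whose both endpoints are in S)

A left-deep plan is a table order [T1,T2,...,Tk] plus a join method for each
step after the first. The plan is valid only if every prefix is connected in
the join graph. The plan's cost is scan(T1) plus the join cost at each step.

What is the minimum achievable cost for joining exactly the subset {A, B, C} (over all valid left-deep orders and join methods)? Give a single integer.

Selinger DP over subsets of {A,B,C}:
  {C}: scan cost=40, card=40
  {A}: scan cost=150, card=150
  {B}: scan cost=500, card=500
  {AC}: card=600; try (C,hash)→780, (C,nl_idx)→1650, (A,merge)→1670, (C,merge)→1780, (A,hash)→2480, (A,nl)→6040 …(+1); best=780 via (C,hash)
  {AB}: card=15000; try (A,hash)→3400, (B,merge)→6500, (A,merge)→6850, (B,hash)→9300, (B,nl)→75150, (A,nl)→75500; best=3400 via (A,hash)
  {ABC}: card=60000; try (B,hash)→10380, (B,merge)→12380, (C,hash)→18880, (C,nl_idx)→153400, (C,merge)→228680, (B,nl)→300780 …(+1); best=10380 via (B,hash)

10380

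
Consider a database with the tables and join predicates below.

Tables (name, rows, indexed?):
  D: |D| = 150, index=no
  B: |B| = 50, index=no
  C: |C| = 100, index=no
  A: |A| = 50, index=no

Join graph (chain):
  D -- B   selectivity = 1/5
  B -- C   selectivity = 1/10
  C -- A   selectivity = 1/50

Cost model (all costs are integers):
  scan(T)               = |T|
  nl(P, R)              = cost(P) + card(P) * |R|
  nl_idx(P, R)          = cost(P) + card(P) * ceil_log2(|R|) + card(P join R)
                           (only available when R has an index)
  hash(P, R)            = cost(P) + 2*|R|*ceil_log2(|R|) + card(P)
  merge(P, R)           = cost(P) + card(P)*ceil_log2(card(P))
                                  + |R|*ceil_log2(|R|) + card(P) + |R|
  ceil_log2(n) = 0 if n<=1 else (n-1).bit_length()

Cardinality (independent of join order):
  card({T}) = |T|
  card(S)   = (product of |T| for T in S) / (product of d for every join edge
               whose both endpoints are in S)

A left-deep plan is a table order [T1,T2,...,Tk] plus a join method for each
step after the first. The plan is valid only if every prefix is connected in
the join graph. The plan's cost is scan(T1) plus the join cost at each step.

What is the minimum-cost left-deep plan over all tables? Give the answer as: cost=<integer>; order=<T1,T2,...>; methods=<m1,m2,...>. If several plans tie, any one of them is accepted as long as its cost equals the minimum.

cost=4400; order=C,A,B,D; methods=hash,hash,hash

Selinger DP (subsets sized 1..n):
  {D}: scan cost=150, card=150
  {B}: scan cost=50, card=50
  {C}: scan cost=100, card=100
  {A}: scan cost=50, card=50
  {BD}: card=1500; try (B,hash)→900, (D,merge)→1750, (B,merge)→1850, (D,hash)→2500, (D,nl)→7550, (B,nl)→7650; best=900 via (B,hash)
  {BC}: card=500; try (B,hash)→800, (C,merge)→1200, (B,merge)→1250, (C,hash)→1500, (C,nl)→5050, (B,nl)→5100; best=800 via (B,hash)
  {AC}: card=100; try (A,hash)→800, (C,merge)→1200, (A,merge)→1250, (C,hash)→1500, (C,nl)→5050, (A,nl)→5100; best=800 via (A,hash)
  {BCD}: card=15000; try (D,hash)→3700, (C,hash)→3800, (D,merge)→7150, (C,merge)→19700, (D,nl)→75800, (C,nl)→150900; best=3700 via (D,hash)
  {ABC}: card=500; try (B,hash)→1500, (A,hash)→1900, (B,merge)→1950, (B,nl)→5800, (A,merge)→6150, (A,nl)→25800; best=1500 via (B,hash)
  {ABCD}: card=15000; try (D,hash)→4400, (D,merge)→7850, (A,hash)→19300, (D,nl)→76500, (A,merge)→229050, (A,nl)→753700; best=4400 via (D,hash)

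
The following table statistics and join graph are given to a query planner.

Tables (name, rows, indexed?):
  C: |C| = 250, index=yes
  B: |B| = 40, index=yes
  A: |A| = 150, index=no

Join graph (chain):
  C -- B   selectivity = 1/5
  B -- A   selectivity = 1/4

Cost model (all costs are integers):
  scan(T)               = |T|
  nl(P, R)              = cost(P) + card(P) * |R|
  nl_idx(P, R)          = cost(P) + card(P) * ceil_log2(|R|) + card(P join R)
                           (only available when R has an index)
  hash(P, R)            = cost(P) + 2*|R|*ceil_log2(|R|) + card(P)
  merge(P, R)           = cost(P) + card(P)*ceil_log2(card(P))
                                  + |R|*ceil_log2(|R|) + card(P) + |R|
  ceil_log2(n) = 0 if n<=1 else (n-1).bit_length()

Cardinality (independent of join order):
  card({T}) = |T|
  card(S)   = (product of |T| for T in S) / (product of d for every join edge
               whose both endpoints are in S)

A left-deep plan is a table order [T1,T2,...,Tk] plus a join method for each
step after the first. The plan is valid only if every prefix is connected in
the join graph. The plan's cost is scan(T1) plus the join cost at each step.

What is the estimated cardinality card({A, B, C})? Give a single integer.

Tables in S: A(150), B(40), C(250)
Edges inside S: C-B(d=5), B-A(d=4)
numerator = 150 * 40 * 250 = 1500000
denominator = 5 * 4 = 20
card(S) = 1500000 / 20 = 75000

75000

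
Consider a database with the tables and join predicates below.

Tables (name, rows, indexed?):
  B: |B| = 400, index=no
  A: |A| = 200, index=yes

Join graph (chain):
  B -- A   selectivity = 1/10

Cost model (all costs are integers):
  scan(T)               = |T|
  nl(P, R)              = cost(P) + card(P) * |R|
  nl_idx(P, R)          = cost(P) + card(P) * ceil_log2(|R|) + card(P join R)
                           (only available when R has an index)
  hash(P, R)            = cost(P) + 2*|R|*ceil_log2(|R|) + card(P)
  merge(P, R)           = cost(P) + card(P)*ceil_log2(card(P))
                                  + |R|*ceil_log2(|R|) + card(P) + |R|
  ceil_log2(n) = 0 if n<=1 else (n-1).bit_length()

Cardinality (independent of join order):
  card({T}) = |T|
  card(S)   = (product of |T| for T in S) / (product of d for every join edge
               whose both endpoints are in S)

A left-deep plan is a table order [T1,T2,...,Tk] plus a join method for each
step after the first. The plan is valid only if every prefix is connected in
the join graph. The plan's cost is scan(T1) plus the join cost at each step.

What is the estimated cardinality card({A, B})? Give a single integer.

8000

Tables in S: A(200), B(400)
Edges inside S: B-A(d=10)
numerator = 200 * 400 = 80000
denominator = 10 = 10
card(S) = 80000 / 10 = 8000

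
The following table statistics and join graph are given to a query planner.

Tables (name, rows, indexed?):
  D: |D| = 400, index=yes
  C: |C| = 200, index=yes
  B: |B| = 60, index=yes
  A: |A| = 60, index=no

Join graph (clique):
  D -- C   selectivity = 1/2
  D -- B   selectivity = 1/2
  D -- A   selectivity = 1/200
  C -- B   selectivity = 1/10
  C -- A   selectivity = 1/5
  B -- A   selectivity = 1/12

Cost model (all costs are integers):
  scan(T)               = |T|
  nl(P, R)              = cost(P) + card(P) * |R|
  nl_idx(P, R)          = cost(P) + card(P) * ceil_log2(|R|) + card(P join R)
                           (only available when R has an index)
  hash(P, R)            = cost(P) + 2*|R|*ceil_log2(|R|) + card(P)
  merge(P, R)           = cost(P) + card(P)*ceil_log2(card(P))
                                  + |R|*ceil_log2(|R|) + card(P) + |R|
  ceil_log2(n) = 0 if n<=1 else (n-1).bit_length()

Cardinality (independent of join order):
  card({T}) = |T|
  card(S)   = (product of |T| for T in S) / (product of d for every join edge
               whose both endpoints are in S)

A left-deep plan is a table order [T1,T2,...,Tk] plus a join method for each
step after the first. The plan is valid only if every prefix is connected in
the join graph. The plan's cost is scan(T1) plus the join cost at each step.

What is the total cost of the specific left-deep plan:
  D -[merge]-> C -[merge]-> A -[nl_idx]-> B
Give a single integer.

701620

step 1: scan D: cost=400, card=400
step 2: join C via merge
    card(P join C) = 400*200/(2) = 40000
    cost = 400 + 400*9 + 200*8 + 400 + 200 = 6200
step 3: join A via merge
    card(P join A) = 40000*60/(200*5) = 2400
    cost = 6200 + 40000*16 + 60*6 + 40000 + 60 = 686620
step 4: join B via nl_idx
    card(P join B) = 2400*60/(2*10*12) = 600
    cost = 686620 + 2400*6 + 600 = 701620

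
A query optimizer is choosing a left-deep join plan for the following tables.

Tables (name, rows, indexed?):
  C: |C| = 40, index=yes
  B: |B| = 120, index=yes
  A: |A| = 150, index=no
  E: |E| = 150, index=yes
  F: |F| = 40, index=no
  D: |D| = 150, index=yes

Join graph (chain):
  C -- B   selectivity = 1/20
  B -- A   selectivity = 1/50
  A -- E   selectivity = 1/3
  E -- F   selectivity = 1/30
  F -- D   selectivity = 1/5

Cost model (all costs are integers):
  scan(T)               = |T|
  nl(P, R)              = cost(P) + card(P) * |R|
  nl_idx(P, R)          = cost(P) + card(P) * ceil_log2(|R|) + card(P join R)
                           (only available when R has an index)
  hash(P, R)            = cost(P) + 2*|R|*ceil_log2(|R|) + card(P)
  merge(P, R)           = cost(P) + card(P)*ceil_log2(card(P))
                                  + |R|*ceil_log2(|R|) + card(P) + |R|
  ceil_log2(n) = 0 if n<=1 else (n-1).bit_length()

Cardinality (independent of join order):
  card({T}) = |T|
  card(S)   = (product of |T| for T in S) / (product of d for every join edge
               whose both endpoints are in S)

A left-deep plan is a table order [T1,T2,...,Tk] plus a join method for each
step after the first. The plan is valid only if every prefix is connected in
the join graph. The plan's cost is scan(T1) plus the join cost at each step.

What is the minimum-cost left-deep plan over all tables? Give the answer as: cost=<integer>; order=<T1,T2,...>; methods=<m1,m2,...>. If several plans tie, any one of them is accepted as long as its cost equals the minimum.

cost=89720; order=F,E,A,B,C,D; methods=nl_idx,hash,hash,hash,hash

Selinger DP (subsets sized 1..n):
  {C}: scan cost=40, card=40
  {B}: scan cost=120, card=120
  {A}: scan cost=150, card=150
  {E}: scan cost=150, card=150
  {F}: scan cost=40, card=40
  {D}: scan cost=150, card=150
  {BC}: card=240; try (B,nl_idx)→560, (C,hash)→720, (C,nl_idx)→1080, (B,merge)→1280, (C,merge)→1360, (B,hash)→1760 …(+2); best=560 via (B,nl_idx)
  {AB}: card=360; try (B,nl_idx)→1560, (B,hash)→1980, (A,merge)→2430, (B,merge)→2460, (A,hash)→2640, (A,nl)→18120 …(+1); best=1560 via (B,nl_idx)
  {AE}: card=7500; try (E,hash)→2700, (A,hash)→2700, (E,merge)→2850, (A,merge)→2850, (E,nl_idx)→8850, (E,nl)→22650 …(+1); best=2700 via (E,hash)
  {EF}: card=200; try (E,nl_idx)→560, (F,hash)→780, (E,merge)→1670, (F,merge)→1780, (E,hash)→2480, (E,nl)→6040 …(+1); best=560 via (E,nl_idx)
  {DF}: card=1200; try (F,hash)→780, (D,nl_idx)→1560, (D,merge)→1670, (F,merge)→1780, (D,hash)→2480, (D,nl)→6040 …(+1); best=780 via (F,hash)
  {ABC}: card=720; try (C,hash)→2400, (A,hash)→3200, (A,merge)→4070, (C,nl_idx)→4440, (C,merge)→5440, (C,nl)→15960 …(+1); best=2400 via (C,hash)
  {ABE}: card=18000; try (E,hash)→4320, (E,merge)→6510, (B,hash)→11880, (E,nl_idx)→22440, (E,nl)→55560, (B,nl_idx)→73200 …(+2); best=4320 via (E,hash)
  {AEF}: card=10000; try (A,hash)→3160, (A,merge)→3710, (F,hash)→10680, (A,nl)→30560, (F,merge)→107980, (F,nl)→302700; best=3160 via (A,hash)
  {DEF}: card=6000; try (D,hash)→3160, (D,merge)→3710, (E,hash)→4380, (D,nl_idx)→8160, (E,nl_idx)→16380, (E,merge)→16530 …(+2); best=3160 via (D,hash)
  {ABCE}: card=36000; try (E,hash)→5520, (E,merge)→11670, (C,hash)→22800, (E,nl_idx)→44160, (E,nl)→110400, (C,nl_idx)→148320 …(+2); best=5520 via (E,hash)
  {ABEF}: card=24000; try (B,hash)→14840, (F,hash)→22800, (B,nl_idx)→97160, (B,merge)→154120, (F,merge)→292600, (F,nl)→724320 …(+1); best=14840 via (B,hash)
  {ADEF}: card=300000; try (A,hash)→11560, (D,hash)→15560, (A,merge)→88510, (D,merge)→154510, (D,nl_idx)→383160, (A,nl)→903160 …(+1); best=11560 via (A,hash)
  {ABCEF}: card=48000; try (C,hash)→39320, (F,hash)→42000, (C,nl_idx)→206840, (C,merge)→399120, (F,merge)→617800, (C,nl)→974840 …(+1); best=39320 via (C,hash)
  {ABDEF}: card=720000; try (D,hash)→41240, (B,hash)→313240, (D,merge)→400190, (D,nl_idx)→926840, (B,nl_idx)→2831560, (D,nl)→3614840 …(+2); best=41240 via (D,hash)
  {ABCDEF}: card=1440000; try (D,hash)→89720, (C,hash)→761720, (D,merge)→856670, (D,nl_idx)→1863320, (C,nl_idx)→5801240, (D,nl)→7239320 …(+2); best=89720 via (D,hash)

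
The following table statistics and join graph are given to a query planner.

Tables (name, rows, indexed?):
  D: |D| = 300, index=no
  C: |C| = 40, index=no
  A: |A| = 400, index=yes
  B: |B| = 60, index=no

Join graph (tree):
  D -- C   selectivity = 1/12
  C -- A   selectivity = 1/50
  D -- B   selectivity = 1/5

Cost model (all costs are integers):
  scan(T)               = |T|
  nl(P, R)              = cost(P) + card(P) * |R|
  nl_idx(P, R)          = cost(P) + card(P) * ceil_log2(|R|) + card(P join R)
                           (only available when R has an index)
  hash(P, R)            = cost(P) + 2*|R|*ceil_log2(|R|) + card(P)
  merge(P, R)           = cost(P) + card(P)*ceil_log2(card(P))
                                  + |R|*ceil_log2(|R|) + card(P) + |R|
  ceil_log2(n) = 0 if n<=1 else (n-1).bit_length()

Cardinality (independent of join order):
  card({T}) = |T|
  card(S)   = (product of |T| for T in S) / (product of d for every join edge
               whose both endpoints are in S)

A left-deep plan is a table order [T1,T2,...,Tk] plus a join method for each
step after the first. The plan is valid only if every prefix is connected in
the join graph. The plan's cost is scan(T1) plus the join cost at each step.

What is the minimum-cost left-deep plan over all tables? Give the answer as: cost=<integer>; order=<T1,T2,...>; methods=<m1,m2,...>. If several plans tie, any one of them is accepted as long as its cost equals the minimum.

cost=15160; order=C,A,D,B; methods=nl_idx,hash,hash

Selinger DP (subsets sized 1..n):
  {D}: scan cost=300, card=300
  {C}: scan cost=40, card=40
  {A}: scan cost=400, card=400
  {B}: scan cost=60, card=60
  {CD}: card=1000; try (C,hash)→1080, (D,merge)→3320, (C,merge)→3580, (D,hash)→5480, (D,nl)→12040, (C,nl)→12300; best=1080 via (C,hash)
  {BD}: card=3600; try (B,hash)→1320, (D,merge)→3480, (B,merge)→3720, (D,hash)→5520, (D,nl)→18060, (B,nl)→18300; best=1320 via (B,hash)
  {AC}: card=320; try (A,nl_idx)→720, (C,hash)→1280, (A,merge)→4320, (C,merge)→4680, (A,hash)→7280, (A,nl)→16040 …(+1); best=720 via (A,nl_idx)
  {ACD}: card=8000; try (D,hash)→6440, (D,merge)→6920, (A,hash)→9280, (A,merge)→16080, (A,nl_idx)→18080, (D,nl)→96720 …(+1); best=6440 via (D,hash)
  {BCD}: card=12000; try (B,hash)→2800, (C,hash)→5400, (B,merge)→12500, (C,merge)→48400, (B,nl)→61080, (C,nl)→145320; best=2800 via (B,hash)
  {ABCD}: card=96000; try (B,hash)→15160, (A,hash)→22000, (B,merge)→118860, (A,merge)→186800, (A,nl_idx)→206800, (B,nl)→486440 …(+1); best=15160 via (B,hash)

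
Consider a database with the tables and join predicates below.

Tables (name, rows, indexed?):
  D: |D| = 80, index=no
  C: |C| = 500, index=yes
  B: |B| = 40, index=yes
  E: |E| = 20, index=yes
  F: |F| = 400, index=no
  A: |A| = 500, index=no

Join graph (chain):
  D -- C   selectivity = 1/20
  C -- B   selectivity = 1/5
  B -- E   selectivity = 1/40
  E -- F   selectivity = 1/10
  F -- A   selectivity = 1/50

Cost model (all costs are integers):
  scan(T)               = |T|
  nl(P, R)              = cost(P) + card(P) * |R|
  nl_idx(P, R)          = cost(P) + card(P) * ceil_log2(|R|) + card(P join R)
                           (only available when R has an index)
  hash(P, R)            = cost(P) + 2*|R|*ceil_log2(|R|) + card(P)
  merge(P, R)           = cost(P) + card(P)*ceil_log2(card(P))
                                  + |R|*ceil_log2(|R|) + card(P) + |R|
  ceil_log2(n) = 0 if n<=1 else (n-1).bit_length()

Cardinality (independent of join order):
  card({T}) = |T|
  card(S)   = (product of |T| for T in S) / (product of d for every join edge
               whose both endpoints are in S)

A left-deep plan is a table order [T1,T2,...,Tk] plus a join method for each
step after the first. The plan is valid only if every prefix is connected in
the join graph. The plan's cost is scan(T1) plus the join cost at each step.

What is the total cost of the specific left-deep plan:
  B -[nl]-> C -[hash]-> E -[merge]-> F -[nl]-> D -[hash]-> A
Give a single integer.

step 1: scan B: cost=40, card=40
step 2: join C via nl
    card(P join C) = 40*500/(5) = 4000
    cost = 40 + 40*500 = 20040
step 3: join E via hash
    card(P join E) = 4000*20/(40) = 2000
    cost = 20040 + 2*20*5 + 4000 = 24240
step 4: join F via merge
    card(P join F) = 2000*400/(10) = 80000
    cost = 24240 + 2000*11 + 400*9 + 2000 + 400 = 52240
step 5: join D via nl
    card(P join D) = 80000*80/(20) = 320000
    cost = 52240 + 80000*80 = 6452240
step 6: join A via hash
    card(P join A) = 320000*500/(50) = 3200000
    cost = 6452240 + 2*500*9 + 320000 = 6781240

6781240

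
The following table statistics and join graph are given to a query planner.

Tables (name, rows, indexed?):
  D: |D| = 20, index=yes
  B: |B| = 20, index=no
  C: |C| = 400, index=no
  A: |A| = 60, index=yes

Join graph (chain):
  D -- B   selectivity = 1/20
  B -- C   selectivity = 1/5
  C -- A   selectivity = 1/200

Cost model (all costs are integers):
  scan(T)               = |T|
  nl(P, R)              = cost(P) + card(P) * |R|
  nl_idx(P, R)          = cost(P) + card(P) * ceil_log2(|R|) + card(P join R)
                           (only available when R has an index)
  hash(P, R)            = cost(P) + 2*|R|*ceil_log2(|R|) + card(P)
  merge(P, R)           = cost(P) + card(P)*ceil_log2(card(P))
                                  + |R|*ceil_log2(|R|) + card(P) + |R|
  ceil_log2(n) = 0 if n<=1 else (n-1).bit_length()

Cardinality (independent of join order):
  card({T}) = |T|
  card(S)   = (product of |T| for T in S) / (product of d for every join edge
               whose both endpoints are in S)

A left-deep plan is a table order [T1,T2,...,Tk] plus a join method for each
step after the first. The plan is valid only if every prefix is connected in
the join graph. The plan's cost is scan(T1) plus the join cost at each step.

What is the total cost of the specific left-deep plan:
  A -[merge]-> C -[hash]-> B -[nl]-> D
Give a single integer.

step 1: scan A: cost=60, card=60
step 2: join C via merge
    card(P join C) = 60*400/(200) = 120
    cost = 60 + 60*6 + 400*9 + 60 + 400 = 4480
step 3: join B via hash
    card(P join B) = 120*20/(5) = 480
    cost = 4480 + 2*20*5 + 120 = 4800
step 4: join D via nl
    card(P join D) = 480*20/(20) = 480
    cost = 4800 + 480*20 = 14400

14400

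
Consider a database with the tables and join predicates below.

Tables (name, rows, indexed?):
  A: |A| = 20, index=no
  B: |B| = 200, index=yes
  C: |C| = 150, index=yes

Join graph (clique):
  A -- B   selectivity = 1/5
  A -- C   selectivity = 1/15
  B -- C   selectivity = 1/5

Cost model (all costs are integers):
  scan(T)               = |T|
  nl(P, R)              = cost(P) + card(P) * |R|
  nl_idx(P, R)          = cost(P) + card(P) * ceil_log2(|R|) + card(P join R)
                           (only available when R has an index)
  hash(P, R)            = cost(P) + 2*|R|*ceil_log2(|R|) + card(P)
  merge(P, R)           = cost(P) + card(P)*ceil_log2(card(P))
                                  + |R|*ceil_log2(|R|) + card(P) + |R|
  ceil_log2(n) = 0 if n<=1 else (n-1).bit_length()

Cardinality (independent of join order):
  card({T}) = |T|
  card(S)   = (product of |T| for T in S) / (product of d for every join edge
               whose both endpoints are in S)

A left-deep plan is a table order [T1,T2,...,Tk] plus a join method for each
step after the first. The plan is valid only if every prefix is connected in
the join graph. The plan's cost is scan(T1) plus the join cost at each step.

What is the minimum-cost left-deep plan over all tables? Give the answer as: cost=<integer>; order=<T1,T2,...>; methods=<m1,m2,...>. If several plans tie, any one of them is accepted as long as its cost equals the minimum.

Selinger DP (subsets sized 1..n):
  {A}: scan cost=20, card=20
  {B}: scan cost=200, card=200
  {C}: scan cost=150, card=150
  {AB}: card=800; try (A,hash)→600, (B,nl_idx)→980, (B,merge)→1940, (A,merge)→2120, (B,hash)→3240, (B,nl)→4020 …(+1); best=600 via (A,hash)
  {AC}: card=200; try (C,nl_idx)→380, (A,hash)→500, (C,merge)→1490, (A,merge)→1620, (C,hash)→2440, (C,nl)→3020 …(+1); best=380 via (C,nl_idx)
  {BC}: card=6000; try (C,hash)→2800, (B,merge)→3300, (C,merge)→3350, (B,hash)→3500, (B,nl_idx)→7350, (C,nl_idx)→7800 …(+2); best=2800 via (C,hash)
  {ABC}: card=1600; try (B,nl_idx)→3580, (B,hash)→3780, (C,hash)→3800, (B,merge)→3980, (C,nl_idx)→8600, (A,hash)→9000 …(+5); best=3580 via (B,nl_idx)

cost=3580; order=A,C,B; methods=nl_idx,nl_idx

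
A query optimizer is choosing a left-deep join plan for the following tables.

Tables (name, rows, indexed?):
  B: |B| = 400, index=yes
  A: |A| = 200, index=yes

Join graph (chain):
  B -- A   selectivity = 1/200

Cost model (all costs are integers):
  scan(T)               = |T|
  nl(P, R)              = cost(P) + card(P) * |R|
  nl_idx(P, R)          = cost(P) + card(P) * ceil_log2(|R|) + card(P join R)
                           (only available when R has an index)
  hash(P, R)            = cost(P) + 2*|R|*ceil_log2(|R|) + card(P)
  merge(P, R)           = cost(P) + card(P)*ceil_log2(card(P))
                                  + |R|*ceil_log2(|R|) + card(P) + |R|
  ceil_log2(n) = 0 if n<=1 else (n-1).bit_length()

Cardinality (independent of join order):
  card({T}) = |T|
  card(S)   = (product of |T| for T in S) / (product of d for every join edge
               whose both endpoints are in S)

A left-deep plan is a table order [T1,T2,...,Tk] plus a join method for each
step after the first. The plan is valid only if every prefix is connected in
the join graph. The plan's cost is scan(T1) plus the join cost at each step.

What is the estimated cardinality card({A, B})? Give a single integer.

400

Tables in S: A(200), B(400)
Edges inside S: B-A(d=200)
numerator = 200 * 400 = 80000
denominator = 200 = 200
card(S) = 80000 / 200 = 400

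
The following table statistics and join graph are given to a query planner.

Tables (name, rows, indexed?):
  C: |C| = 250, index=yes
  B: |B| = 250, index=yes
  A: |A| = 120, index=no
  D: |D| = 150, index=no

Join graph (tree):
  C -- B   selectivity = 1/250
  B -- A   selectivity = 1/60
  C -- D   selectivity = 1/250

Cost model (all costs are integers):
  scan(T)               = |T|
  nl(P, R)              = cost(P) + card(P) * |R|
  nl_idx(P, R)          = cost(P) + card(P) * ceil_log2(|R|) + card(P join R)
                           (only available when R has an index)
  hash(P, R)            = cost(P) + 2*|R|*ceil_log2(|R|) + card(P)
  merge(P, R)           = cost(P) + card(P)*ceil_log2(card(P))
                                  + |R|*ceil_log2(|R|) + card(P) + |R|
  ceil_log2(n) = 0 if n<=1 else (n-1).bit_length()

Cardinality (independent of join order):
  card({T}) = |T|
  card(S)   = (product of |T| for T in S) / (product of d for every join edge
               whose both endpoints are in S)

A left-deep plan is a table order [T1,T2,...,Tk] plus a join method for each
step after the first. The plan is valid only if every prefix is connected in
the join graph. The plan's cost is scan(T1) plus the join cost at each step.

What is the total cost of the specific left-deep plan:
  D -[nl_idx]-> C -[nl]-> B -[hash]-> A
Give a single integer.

step 1: scan D: cost=150, card=150
step 2: join C via nl_idx
    card(P join C) = 150*250/(250) = 150
    cost = 150 + 150*8 + 150 = 1500
step 3: join B via nl
    card(P join B) = 150*250/(250) = 150
    cost = 1500 + 150*250 = 39000
step 4: join A via hash
    card(P join A) = 150*120/(60) = 300
    cost = 39000 + 2*120*7 + 150 = 40830

40830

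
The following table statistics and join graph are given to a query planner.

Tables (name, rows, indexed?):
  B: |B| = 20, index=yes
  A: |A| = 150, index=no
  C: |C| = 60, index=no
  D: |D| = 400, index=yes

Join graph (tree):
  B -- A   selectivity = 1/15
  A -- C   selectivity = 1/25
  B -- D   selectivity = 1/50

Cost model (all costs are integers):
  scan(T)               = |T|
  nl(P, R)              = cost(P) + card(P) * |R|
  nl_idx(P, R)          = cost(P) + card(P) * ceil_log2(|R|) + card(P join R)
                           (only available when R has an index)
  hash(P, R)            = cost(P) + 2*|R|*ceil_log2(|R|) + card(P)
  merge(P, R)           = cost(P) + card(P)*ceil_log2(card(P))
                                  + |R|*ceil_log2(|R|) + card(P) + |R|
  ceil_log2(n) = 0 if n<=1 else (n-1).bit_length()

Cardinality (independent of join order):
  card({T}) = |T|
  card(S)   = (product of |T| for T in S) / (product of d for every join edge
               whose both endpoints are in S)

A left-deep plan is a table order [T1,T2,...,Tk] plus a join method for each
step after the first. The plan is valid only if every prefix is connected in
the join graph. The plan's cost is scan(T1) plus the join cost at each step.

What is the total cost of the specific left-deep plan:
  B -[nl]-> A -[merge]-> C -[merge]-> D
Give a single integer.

14040

step 1: scan B: cost=20, card=20
step 2: join A via nl
    card(P join A) = 20*150/(15) = 200
    cost = 20 + 20*150 = 3020
step 3: join C via merge
    card(P join C) = 200*60/(25) = 480
    cost = 3020 + 200*8 + 60*6 + 200 + 60 = 5240
step 4: join D via merge
    card(P join D) = 480*400/(50) = 3840
    cost = 5240 + 480*9 + 400*9 + 480 + 400 = 14040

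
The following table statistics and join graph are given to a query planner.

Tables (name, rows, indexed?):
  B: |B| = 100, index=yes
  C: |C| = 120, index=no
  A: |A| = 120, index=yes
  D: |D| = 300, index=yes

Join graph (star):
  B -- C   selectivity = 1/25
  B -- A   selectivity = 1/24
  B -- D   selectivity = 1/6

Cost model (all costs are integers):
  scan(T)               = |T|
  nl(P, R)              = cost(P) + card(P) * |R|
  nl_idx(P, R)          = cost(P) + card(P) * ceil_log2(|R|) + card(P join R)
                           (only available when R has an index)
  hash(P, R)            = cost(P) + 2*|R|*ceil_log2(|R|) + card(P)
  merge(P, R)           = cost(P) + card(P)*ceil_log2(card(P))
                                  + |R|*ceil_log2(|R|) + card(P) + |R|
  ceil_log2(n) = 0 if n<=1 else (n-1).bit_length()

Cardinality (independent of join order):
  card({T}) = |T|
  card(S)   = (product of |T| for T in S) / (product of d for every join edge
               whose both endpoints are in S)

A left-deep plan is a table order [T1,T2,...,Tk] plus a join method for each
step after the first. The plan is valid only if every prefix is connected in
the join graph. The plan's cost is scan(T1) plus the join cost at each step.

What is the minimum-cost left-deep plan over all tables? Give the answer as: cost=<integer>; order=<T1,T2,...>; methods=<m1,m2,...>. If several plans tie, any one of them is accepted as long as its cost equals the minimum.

cost=11280; order=B,A,C,D; methods=nl_idx,hash,hash

Selinger DP (subsets sized 1..n):
  {B}: scan cost=100, card=100
  {C}: scan cost=120, card=120
  {A}: scan cost=120, card=120
  {D}: scan cost=300, card=300
  {BC}: card=480; try (B,nl_idx)→1440, (B,hash)→1640, (C,merge)→1860, (C,hash)→1880, (B,merge)→1880, (C,nl)→12100 …(+1); best=1440 via (B,nl_idx)
  {AB}: card=500; try (A,nl_idx)→1300, (B,nl_idx)→1460, (B,hash)→1640, (A,merge)→1860, (B,merge)→1880, (A,hash)→1880 …(+2); best=1300 via (A,nl_idx)
  {BD}: card=5000; try (B,hash)→2000, (D,merge)→3900, (B,merge)→4100, (D,hash)→5600, (D,nl_idx)→6000, (B,nl_idx)→7400 …(+2); best=2000 via (B,hash)
  {ABC}: card=2400; try (C,hash)→3480, (A,hash)→3600, (A,merge)→7200, (A,nl_idx)→7200, (C,merge)→7260, (A,nl)→59040 …(+1); best=3480 via (C,hash)
  {BCD}: card=24000; try (D,hash)→7320, (C,hash)→8680, (D,merge)→9240, (D,nl_idx)→29760, (C,merge)→72960, (D,nl)→145440 …(+1); best=7320 via (D,hash)
  {ABD}: card=25000; try (D,hash)→7200, (A,hash)→8680, (D,merge)→9300, (D,nl_idx)→30800, (A,nl_idx)→62000, (A,merge)→72960 …(+2); best=7200 via (D,hash)
  {ABCD}: card=120000; try (D,hash)→11280, (A,hash)→33000, (C,hash)→33880, (D,merge)→37680, (D,nl_idx)→145080, (A,nl_idx)→295320 …(+5); best=11280 via (D,hash)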